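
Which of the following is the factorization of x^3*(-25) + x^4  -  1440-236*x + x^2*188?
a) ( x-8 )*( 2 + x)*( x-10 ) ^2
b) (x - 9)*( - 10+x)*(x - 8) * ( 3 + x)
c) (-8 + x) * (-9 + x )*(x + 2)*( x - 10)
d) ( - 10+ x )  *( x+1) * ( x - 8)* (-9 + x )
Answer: c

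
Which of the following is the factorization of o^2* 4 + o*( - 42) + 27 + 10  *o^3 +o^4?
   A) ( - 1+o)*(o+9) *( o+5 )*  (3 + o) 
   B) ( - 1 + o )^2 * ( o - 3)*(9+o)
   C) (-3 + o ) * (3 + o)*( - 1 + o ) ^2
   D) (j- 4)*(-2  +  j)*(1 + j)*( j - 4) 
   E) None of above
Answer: E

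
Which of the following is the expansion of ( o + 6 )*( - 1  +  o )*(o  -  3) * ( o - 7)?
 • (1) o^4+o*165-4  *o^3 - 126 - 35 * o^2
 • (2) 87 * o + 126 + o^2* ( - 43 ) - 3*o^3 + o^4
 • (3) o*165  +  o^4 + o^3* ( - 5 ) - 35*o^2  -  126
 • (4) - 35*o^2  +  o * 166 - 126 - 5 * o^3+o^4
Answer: 3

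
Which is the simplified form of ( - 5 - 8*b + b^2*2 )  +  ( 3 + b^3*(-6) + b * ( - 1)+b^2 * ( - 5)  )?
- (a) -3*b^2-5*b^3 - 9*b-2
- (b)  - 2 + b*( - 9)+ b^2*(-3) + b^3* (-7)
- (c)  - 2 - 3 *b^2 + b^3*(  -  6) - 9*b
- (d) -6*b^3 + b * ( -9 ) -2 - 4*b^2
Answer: c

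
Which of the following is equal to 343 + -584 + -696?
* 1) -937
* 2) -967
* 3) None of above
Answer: 1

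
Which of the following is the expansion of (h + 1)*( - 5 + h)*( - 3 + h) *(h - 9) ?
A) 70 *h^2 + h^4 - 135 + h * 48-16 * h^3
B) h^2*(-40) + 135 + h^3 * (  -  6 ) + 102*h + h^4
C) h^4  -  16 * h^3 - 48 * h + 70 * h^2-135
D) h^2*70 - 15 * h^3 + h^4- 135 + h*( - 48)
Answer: C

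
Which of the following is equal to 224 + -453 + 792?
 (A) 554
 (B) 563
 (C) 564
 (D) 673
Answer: B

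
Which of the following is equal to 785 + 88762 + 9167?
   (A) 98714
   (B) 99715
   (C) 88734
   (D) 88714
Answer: A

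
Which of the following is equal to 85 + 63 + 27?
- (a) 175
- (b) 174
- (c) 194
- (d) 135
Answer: a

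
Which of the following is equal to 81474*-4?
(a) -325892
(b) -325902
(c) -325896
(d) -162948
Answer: c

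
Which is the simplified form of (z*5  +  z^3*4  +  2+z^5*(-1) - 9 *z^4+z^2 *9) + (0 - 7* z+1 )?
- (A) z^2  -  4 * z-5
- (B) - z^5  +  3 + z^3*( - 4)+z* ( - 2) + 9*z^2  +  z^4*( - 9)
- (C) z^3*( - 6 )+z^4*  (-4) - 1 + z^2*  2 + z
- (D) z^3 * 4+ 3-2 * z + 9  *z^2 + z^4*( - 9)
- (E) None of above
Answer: E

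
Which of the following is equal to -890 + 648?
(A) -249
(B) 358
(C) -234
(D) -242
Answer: D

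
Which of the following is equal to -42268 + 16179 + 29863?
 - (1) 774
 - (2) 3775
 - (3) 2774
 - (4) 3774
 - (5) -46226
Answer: 4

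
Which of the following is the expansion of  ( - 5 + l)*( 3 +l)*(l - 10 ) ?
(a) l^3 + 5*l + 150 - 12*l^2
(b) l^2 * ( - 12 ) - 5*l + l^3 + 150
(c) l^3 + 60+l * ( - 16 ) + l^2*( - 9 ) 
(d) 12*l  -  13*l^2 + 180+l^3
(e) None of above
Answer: a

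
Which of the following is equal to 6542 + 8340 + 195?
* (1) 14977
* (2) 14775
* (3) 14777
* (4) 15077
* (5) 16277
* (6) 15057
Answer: 4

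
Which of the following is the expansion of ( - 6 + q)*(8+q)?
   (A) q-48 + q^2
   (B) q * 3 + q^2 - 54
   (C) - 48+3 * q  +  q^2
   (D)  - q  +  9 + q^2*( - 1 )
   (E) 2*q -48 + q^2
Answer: E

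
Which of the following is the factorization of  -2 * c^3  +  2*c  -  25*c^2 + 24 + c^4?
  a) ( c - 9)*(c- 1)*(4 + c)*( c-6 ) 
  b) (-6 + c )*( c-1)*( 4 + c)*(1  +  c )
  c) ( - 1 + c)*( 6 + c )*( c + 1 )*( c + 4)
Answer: b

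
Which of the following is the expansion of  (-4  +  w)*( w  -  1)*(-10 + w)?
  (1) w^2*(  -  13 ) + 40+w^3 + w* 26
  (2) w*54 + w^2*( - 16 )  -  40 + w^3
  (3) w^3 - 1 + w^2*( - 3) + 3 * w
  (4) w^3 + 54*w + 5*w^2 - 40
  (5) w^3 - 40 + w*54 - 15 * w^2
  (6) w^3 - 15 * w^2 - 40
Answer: 5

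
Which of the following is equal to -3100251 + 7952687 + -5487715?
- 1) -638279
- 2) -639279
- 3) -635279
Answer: 3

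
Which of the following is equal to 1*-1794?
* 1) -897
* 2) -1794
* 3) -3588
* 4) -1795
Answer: 2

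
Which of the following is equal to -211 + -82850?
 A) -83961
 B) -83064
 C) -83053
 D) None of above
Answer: D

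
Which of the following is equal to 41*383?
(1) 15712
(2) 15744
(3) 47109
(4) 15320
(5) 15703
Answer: 5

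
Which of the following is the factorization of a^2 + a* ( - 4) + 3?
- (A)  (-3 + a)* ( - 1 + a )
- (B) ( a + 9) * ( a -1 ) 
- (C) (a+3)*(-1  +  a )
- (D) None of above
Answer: A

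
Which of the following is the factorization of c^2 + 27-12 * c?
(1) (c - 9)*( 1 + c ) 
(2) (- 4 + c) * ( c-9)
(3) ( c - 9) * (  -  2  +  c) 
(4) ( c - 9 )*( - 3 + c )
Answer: 4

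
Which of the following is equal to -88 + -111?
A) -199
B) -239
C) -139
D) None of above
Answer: A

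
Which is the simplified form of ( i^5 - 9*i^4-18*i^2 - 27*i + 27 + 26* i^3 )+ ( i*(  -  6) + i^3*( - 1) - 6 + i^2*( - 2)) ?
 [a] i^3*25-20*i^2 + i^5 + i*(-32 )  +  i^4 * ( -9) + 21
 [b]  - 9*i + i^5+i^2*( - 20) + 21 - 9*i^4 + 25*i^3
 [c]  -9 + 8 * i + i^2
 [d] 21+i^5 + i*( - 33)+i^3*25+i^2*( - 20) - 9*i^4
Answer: d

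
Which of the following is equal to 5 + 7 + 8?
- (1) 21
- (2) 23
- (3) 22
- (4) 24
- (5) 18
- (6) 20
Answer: 6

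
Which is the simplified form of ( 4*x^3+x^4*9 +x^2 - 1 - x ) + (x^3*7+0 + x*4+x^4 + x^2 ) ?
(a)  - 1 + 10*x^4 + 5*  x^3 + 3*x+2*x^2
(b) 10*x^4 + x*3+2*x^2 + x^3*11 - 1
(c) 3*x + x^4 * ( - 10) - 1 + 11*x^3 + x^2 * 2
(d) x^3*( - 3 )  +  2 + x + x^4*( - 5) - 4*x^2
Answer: b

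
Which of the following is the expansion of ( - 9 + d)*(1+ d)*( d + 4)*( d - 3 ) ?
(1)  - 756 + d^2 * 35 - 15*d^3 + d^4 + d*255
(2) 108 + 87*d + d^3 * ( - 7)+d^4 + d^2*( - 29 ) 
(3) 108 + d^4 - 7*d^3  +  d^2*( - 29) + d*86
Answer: 2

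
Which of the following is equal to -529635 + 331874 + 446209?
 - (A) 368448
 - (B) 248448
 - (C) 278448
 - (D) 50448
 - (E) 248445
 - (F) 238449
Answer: B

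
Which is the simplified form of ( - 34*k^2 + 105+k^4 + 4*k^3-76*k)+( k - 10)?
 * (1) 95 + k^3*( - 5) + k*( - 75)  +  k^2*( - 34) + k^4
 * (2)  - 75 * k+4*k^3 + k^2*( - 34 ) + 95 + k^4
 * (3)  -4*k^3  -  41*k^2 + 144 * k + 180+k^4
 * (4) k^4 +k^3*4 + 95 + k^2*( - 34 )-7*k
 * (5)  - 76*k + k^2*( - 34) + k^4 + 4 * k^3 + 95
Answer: 2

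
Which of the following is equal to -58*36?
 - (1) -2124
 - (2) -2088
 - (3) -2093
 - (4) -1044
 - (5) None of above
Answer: 2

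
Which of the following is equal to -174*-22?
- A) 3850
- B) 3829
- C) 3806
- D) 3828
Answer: D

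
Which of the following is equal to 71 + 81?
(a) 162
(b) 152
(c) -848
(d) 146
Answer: b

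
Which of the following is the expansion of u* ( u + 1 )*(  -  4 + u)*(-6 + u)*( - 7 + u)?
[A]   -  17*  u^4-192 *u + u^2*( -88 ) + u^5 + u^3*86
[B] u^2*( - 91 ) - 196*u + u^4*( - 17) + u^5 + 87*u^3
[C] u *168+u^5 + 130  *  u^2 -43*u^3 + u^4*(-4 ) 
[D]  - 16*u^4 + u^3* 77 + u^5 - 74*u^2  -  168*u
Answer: D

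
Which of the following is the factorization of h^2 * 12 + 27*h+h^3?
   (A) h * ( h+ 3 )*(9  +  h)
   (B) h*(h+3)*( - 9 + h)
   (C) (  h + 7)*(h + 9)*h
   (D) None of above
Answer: A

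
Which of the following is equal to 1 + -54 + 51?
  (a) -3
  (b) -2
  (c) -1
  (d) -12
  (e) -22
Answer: b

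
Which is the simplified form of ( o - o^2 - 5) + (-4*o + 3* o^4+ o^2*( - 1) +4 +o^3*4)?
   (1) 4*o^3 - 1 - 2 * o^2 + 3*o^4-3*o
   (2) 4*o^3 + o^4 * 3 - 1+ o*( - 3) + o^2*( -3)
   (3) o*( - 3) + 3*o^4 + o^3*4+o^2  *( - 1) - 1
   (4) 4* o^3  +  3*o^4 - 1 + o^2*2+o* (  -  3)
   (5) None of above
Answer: 1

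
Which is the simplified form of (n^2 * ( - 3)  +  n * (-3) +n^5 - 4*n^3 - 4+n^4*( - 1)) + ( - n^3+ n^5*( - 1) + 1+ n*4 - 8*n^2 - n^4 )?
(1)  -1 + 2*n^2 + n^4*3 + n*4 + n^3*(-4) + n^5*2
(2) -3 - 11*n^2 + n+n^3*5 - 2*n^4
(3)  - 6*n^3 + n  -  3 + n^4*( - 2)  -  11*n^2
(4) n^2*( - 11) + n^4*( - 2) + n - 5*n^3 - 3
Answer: 4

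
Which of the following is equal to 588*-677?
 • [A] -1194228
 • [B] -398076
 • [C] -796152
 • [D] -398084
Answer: B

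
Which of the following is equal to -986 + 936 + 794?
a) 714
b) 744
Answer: b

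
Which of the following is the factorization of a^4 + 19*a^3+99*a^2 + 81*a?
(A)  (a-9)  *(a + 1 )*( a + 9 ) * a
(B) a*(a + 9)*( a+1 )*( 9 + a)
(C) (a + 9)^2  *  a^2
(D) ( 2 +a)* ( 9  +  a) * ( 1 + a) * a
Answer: B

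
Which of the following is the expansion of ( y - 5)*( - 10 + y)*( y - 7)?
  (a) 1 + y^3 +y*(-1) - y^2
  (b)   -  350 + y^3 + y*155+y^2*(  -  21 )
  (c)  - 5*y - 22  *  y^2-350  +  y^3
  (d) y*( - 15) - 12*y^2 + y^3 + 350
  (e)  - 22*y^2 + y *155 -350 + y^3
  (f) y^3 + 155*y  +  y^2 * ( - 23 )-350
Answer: e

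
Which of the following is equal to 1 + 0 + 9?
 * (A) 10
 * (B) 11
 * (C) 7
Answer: A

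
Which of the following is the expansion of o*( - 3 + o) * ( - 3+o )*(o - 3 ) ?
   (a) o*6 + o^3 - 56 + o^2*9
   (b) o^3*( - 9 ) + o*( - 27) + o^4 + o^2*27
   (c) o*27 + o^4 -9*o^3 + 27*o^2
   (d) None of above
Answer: b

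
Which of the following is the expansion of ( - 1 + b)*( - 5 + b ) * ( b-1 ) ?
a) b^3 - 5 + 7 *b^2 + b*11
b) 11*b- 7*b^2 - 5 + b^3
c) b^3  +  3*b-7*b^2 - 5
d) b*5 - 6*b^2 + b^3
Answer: b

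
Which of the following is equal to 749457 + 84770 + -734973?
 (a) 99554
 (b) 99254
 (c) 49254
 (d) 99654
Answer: b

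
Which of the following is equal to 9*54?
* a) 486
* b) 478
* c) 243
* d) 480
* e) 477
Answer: a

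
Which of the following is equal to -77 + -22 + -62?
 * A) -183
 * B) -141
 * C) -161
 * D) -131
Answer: C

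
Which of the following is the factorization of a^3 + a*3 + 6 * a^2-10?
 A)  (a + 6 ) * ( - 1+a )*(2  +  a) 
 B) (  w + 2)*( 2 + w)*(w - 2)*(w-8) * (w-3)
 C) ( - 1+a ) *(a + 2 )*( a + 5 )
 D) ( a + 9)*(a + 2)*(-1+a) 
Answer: C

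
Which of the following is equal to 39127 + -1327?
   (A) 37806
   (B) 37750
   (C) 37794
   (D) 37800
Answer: D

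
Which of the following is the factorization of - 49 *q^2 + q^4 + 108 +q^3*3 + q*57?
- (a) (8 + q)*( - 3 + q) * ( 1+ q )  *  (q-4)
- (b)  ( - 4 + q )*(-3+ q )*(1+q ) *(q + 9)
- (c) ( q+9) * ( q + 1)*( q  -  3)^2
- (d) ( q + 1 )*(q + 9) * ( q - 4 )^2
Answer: b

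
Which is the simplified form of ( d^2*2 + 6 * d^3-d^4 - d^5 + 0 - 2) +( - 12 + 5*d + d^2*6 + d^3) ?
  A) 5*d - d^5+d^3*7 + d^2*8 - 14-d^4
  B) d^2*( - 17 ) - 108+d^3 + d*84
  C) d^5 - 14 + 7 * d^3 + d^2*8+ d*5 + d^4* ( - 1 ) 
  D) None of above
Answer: A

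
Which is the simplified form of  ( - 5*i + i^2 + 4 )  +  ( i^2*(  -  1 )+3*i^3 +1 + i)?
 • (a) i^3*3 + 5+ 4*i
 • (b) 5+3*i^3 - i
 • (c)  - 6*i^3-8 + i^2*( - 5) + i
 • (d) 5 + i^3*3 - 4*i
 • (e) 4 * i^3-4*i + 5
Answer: d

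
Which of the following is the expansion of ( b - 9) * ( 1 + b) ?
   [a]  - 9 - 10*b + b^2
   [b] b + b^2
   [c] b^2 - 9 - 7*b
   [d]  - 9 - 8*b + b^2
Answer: d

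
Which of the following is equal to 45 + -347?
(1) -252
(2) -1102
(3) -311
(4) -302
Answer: 4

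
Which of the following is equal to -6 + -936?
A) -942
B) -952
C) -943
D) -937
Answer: A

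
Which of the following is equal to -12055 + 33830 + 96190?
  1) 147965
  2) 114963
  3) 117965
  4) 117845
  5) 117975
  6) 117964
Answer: 3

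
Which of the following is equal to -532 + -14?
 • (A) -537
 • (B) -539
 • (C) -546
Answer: C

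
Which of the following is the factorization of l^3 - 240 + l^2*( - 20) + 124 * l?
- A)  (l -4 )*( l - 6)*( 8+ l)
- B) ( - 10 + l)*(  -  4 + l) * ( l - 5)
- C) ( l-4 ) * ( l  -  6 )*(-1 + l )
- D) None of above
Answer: D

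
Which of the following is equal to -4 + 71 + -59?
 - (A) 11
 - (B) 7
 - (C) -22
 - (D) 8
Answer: D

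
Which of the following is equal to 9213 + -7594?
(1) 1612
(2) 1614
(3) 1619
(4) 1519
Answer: 3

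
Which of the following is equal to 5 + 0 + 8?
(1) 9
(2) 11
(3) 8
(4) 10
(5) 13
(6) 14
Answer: 5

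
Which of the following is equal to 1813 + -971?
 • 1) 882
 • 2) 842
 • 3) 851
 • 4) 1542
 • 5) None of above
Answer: 2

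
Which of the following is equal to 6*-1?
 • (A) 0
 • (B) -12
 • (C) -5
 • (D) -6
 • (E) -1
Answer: D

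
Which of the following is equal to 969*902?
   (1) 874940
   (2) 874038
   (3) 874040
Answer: 2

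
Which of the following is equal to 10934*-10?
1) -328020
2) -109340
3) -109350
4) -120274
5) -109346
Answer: 2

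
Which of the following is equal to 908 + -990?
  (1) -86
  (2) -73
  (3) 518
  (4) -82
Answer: 4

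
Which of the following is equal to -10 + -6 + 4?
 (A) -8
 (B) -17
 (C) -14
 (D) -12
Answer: D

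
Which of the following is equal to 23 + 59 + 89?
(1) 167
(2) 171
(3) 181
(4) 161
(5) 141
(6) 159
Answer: 2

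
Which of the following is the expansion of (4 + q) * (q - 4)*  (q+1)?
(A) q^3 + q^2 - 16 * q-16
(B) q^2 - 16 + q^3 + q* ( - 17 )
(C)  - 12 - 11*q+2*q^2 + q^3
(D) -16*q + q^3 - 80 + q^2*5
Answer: A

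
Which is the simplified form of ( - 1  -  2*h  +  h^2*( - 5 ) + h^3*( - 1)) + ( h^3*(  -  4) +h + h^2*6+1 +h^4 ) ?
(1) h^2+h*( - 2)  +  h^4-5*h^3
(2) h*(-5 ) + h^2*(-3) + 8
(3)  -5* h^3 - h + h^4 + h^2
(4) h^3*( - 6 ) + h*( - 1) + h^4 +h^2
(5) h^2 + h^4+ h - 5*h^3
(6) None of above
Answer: 3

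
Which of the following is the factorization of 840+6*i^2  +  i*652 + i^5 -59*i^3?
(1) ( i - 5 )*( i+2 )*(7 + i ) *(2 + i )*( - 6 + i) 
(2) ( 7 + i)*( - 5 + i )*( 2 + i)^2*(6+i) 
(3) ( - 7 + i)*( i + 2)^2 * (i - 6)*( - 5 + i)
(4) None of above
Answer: 1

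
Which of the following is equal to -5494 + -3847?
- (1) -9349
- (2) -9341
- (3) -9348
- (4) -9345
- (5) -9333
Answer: 2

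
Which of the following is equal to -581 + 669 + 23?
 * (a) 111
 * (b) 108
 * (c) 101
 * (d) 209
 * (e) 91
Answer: a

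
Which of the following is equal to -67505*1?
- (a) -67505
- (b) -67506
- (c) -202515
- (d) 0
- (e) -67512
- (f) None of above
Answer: a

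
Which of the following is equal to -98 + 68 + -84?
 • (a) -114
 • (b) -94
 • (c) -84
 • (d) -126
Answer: a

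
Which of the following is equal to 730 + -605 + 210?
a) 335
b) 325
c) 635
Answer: a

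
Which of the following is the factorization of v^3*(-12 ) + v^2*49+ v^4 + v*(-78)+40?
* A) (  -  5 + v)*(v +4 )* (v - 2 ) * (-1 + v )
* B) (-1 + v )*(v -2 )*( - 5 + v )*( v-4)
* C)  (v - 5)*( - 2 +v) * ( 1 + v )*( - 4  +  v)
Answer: B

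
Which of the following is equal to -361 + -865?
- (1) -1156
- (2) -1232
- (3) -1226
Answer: 3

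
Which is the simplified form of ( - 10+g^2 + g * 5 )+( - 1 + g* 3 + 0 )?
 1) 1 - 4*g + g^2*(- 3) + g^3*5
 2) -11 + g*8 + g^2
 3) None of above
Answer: 2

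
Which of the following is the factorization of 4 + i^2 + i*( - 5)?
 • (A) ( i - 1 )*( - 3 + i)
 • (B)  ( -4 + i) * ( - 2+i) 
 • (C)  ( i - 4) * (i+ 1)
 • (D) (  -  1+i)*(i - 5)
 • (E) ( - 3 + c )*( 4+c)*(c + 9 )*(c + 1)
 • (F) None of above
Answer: F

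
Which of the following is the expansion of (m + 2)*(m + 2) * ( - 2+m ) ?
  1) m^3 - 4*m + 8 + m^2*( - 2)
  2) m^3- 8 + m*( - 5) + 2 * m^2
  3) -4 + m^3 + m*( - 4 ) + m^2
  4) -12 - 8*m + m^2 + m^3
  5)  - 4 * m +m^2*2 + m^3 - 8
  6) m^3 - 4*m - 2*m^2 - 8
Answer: 5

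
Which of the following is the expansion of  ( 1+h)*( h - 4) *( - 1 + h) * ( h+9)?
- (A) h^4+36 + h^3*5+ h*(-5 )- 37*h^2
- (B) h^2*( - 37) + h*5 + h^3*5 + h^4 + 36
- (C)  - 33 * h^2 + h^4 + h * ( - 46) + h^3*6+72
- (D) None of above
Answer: A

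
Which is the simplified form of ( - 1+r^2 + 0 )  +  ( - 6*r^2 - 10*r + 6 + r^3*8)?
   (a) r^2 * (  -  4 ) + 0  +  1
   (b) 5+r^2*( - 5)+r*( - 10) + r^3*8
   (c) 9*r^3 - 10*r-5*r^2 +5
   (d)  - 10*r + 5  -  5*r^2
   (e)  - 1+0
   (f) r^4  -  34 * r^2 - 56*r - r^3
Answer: b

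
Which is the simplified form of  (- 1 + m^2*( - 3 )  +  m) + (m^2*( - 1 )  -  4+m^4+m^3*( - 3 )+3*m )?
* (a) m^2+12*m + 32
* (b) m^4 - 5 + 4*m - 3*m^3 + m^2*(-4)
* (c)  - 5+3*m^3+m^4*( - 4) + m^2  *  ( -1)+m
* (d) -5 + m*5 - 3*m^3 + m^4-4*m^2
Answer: b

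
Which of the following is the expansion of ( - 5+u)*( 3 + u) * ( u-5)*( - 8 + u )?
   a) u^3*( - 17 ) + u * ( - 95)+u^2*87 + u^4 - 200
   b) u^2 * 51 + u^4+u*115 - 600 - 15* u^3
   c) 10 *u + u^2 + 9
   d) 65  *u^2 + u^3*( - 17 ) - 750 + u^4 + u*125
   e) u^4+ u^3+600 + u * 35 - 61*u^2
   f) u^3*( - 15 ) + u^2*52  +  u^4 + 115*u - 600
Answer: b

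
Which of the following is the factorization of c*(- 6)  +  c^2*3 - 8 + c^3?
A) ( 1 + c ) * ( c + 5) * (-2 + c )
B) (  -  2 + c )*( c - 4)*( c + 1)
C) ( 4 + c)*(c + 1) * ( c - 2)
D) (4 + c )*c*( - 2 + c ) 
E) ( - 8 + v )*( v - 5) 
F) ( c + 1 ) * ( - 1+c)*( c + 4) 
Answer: C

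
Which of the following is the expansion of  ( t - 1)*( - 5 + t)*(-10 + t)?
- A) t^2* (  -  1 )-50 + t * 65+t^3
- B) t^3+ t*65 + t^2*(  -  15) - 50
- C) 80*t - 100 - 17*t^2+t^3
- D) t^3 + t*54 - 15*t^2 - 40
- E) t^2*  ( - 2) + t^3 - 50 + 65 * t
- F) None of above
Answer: F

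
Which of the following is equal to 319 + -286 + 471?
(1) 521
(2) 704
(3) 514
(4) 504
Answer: 4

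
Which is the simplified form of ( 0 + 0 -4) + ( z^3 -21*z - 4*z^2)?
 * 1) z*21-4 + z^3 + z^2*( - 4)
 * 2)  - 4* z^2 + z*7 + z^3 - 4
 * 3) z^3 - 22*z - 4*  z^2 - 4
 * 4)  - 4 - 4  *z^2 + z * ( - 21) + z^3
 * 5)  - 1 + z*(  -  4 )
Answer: 4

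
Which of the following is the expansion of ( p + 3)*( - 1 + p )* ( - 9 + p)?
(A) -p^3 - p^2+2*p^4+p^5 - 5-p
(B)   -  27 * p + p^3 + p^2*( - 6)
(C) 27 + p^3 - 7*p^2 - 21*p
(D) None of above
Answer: C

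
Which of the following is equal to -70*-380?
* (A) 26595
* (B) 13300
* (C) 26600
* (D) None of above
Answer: C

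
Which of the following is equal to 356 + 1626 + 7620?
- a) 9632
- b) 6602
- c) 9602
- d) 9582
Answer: c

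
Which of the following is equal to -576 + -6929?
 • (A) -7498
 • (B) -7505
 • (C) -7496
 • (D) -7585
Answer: B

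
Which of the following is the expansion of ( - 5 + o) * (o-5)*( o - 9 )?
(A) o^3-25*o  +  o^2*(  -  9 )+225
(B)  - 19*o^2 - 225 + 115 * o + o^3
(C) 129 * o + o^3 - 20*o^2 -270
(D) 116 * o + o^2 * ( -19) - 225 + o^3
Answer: B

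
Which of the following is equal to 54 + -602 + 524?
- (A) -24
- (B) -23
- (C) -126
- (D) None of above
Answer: A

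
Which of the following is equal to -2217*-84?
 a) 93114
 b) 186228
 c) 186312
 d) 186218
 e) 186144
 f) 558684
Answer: b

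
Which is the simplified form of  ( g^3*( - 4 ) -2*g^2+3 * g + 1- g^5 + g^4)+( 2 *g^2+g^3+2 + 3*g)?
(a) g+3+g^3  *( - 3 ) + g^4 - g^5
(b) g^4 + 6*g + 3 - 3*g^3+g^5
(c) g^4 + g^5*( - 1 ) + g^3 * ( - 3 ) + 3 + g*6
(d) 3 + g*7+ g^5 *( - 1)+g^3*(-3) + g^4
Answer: c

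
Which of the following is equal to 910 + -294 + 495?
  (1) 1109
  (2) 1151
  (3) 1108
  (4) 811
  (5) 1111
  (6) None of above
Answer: 5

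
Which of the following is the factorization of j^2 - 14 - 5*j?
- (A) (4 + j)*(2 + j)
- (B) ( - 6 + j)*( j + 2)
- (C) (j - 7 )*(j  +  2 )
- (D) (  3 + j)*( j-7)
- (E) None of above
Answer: C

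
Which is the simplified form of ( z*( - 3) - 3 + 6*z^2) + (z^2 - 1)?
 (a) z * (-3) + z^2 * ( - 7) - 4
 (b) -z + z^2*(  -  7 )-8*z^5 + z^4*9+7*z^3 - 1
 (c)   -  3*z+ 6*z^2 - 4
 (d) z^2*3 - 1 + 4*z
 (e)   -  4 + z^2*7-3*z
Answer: e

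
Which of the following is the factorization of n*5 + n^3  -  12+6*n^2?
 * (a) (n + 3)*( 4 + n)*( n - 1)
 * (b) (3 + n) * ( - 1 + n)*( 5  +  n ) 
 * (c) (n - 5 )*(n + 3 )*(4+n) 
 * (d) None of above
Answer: a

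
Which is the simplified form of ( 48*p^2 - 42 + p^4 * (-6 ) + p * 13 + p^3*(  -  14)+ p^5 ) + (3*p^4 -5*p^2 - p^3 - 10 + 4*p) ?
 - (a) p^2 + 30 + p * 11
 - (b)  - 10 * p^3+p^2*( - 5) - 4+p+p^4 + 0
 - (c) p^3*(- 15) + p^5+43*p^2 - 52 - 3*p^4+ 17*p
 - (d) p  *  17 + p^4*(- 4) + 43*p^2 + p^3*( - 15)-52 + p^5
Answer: c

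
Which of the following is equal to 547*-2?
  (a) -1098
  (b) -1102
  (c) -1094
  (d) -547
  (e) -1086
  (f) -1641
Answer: c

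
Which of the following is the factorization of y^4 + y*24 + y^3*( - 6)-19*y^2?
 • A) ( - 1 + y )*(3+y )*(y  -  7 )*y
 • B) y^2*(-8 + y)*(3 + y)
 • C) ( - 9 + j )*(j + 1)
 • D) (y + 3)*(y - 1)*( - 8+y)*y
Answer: D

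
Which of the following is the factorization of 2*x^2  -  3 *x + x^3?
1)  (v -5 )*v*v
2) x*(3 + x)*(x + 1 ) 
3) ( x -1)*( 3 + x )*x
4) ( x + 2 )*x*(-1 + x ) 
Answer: 3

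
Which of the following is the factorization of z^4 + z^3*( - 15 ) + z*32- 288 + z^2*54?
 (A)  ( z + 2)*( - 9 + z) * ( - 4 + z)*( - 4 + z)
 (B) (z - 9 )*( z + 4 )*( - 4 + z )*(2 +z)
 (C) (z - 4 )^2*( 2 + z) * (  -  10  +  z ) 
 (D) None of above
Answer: A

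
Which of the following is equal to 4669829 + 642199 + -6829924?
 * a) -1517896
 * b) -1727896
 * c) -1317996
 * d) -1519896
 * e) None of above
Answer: a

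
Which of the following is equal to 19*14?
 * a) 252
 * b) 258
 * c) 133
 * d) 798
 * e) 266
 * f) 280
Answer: e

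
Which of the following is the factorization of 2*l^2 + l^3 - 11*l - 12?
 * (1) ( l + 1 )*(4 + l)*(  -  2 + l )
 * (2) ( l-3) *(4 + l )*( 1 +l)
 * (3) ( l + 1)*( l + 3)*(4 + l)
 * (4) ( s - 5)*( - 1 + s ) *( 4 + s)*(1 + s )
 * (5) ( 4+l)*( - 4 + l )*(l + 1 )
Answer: 2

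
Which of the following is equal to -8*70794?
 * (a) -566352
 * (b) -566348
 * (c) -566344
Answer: a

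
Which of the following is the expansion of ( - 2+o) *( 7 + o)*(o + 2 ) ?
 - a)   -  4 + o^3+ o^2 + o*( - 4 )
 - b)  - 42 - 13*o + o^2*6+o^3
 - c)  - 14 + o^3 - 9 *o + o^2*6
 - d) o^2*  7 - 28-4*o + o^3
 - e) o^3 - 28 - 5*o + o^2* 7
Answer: d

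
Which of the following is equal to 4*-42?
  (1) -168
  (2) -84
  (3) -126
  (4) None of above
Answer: 1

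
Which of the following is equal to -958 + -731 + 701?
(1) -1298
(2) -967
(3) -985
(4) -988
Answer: 4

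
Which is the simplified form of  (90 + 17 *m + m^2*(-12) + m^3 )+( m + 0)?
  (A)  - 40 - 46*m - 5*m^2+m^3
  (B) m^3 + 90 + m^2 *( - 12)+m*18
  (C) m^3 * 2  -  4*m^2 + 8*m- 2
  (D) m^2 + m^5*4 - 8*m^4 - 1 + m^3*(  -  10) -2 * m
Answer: B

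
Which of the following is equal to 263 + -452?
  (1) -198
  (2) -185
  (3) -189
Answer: 3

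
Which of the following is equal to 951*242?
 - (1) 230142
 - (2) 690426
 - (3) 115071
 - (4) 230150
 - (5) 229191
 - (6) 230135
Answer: 1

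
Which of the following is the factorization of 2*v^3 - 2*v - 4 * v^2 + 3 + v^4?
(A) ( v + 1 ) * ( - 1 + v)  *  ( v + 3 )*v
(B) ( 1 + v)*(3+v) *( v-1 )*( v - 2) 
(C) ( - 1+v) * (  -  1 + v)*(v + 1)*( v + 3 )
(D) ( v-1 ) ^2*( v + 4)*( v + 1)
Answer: C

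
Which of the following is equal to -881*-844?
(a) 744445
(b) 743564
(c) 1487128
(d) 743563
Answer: b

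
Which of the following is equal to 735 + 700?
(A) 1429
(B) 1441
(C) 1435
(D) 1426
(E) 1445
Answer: C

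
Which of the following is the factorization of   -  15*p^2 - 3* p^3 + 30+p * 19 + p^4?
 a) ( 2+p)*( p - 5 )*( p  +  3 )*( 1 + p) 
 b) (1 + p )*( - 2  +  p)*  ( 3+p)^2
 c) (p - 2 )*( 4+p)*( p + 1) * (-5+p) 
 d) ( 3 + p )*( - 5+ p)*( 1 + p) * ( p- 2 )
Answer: d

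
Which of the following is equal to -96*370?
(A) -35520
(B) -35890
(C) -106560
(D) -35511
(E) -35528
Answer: A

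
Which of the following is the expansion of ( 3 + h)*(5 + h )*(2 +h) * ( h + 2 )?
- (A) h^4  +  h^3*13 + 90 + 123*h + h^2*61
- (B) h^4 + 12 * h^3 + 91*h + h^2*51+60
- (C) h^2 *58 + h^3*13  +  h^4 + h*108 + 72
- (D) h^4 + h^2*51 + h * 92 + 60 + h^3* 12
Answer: D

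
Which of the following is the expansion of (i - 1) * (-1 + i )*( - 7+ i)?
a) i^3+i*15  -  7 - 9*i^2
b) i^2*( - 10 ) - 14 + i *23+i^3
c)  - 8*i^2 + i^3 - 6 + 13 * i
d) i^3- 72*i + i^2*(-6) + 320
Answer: a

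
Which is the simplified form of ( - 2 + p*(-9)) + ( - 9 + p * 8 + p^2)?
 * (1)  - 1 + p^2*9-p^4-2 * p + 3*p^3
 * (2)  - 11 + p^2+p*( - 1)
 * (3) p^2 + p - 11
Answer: 2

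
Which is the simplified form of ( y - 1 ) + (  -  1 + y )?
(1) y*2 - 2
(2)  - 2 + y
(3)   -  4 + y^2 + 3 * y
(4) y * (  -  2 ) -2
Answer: 1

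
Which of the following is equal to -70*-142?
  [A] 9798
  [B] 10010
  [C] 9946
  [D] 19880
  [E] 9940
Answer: E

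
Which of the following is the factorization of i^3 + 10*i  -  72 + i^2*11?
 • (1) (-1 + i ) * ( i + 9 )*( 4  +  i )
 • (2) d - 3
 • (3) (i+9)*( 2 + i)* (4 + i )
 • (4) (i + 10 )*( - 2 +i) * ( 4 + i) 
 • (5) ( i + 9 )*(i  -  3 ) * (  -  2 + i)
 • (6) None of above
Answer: 6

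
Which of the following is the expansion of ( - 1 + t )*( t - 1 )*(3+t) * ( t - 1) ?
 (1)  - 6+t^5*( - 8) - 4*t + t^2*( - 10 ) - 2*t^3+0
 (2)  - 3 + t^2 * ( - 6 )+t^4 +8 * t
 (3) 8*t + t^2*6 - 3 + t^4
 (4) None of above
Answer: 2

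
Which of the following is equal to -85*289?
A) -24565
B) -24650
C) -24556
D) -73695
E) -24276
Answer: A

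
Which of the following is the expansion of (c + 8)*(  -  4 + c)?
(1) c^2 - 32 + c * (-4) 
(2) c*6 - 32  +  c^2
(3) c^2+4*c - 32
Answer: 3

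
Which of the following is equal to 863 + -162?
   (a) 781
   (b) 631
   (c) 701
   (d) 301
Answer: c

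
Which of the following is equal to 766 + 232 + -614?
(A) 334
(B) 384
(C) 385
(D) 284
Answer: B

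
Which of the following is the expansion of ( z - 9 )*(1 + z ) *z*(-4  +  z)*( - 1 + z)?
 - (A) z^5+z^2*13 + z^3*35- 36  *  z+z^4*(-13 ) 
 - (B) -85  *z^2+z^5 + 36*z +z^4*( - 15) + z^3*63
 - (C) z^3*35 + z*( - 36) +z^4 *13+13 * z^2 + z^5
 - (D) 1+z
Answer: A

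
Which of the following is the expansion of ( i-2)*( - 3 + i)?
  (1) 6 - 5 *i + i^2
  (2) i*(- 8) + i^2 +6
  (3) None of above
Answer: 1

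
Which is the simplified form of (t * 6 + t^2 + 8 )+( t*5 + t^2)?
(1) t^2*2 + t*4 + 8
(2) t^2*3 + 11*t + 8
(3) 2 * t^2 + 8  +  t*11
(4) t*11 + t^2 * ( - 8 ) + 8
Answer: 3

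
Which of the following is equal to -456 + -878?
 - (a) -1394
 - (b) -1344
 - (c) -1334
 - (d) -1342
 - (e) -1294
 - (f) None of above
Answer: c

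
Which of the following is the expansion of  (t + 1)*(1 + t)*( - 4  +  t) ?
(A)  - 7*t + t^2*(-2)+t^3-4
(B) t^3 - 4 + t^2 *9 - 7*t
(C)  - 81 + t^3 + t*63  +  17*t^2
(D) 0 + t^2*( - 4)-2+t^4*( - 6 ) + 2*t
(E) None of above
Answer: A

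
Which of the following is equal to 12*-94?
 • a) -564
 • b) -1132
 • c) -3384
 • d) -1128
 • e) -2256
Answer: d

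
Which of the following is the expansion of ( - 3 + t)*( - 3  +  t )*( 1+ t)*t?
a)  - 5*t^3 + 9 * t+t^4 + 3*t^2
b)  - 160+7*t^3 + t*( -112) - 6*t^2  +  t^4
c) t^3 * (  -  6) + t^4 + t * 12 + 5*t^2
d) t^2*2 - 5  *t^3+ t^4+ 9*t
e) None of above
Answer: a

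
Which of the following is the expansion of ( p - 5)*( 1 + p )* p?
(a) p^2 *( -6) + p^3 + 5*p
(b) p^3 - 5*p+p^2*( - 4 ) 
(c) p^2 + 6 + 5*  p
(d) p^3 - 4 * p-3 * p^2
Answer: b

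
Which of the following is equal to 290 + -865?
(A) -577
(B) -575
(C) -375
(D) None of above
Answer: B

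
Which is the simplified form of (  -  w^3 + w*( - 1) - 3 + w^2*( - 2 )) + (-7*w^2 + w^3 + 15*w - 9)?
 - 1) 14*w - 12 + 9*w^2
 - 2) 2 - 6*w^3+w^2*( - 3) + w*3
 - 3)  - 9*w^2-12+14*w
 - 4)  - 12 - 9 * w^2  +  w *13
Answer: 3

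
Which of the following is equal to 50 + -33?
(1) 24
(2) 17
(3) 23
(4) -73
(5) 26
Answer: 2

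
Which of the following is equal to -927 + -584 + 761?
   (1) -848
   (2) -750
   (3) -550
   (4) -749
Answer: 2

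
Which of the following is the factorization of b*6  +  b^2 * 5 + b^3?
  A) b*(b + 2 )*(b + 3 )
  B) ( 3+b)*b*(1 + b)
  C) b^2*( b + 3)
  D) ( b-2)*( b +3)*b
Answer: A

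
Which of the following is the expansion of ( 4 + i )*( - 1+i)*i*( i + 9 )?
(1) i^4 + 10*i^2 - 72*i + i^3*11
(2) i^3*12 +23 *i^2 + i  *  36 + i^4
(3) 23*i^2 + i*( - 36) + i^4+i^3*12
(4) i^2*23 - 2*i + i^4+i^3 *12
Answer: 3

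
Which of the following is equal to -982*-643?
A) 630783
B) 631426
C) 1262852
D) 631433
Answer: B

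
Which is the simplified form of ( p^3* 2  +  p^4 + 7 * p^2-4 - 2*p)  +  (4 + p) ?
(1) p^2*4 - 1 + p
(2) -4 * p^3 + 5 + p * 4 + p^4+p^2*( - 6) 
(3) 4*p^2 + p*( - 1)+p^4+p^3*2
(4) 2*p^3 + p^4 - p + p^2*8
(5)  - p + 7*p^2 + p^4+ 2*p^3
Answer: 5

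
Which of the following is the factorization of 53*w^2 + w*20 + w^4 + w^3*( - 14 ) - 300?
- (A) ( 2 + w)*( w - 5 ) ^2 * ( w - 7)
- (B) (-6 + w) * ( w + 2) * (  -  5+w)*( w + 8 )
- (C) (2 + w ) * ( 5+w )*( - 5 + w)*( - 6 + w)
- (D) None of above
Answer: D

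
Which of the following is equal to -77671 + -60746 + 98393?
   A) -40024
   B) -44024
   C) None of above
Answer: A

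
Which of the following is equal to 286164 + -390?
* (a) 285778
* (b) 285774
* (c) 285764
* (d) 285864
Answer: b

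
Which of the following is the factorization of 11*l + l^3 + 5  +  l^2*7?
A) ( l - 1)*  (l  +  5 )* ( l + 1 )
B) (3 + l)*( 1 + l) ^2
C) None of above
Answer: C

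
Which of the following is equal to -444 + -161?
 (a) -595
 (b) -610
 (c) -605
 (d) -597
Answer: c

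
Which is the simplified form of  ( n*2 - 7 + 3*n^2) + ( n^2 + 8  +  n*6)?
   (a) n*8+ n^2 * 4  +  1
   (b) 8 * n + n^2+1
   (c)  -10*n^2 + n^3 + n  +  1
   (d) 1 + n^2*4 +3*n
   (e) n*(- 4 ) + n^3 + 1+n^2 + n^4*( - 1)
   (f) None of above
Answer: a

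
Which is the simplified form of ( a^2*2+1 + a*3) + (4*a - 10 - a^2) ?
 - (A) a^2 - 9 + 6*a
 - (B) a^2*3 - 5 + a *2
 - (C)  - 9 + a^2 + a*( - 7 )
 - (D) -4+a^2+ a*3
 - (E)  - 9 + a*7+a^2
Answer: E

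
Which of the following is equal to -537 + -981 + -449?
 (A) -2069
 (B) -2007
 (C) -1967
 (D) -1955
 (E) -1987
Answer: C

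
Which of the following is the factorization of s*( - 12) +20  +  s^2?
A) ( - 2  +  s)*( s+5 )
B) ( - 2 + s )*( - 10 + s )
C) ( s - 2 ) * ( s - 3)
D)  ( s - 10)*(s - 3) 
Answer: B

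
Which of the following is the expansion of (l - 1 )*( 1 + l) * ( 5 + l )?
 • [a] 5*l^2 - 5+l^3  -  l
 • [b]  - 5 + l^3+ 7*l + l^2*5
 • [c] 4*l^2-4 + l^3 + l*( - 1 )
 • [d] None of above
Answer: a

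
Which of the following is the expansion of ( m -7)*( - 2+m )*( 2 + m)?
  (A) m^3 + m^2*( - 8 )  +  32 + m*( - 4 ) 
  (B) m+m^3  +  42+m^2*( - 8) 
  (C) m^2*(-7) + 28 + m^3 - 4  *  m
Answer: C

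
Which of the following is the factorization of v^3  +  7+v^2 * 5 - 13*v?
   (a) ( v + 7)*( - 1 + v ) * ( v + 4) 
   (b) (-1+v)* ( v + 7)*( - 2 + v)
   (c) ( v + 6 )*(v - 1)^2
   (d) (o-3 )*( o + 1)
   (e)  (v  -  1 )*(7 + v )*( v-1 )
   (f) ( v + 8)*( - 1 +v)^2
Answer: e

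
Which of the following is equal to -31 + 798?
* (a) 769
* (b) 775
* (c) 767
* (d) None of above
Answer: c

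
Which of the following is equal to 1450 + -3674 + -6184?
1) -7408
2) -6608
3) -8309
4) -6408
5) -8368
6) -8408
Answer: 6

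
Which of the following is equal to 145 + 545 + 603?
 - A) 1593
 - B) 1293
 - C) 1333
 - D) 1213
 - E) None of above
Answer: B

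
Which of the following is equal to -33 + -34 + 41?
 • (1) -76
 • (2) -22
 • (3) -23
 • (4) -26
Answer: 4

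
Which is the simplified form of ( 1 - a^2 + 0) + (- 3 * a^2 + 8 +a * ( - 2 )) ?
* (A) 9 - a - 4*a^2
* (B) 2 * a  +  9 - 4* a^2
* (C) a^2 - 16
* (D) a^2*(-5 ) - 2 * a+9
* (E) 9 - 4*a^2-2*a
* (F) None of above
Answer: E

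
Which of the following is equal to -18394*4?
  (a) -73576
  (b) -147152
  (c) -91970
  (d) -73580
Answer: a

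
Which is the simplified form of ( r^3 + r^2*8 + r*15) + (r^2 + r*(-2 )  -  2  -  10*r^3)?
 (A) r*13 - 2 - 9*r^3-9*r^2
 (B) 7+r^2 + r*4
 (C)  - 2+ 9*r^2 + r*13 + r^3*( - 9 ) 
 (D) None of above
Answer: C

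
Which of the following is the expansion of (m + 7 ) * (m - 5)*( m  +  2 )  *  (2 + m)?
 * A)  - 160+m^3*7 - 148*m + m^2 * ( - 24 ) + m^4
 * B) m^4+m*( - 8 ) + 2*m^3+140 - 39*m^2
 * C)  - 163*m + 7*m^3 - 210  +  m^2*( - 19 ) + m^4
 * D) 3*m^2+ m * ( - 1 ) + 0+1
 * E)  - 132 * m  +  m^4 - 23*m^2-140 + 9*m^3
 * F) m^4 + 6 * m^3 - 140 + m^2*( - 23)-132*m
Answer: F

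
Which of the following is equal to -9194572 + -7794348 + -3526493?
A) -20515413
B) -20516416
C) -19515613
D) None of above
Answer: A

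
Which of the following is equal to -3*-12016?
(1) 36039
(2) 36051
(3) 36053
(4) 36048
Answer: 4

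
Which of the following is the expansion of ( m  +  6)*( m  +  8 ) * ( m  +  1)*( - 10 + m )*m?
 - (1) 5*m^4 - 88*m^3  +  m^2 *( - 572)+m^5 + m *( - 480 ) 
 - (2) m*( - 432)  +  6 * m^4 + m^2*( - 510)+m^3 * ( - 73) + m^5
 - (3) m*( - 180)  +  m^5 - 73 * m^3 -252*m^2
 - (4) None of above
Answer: 1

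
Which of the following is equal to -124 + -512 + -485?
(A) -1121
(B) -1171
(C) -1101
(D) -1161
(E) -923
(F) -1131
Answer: A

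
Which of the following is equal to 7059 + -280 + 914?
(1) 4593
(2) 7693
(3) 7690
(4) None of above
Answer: 2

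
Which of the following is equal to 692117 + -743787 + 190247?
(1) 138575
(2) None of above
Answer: 2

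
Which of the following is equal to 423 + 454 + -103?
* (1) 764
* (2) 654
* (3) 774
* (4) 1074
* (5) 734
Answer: 3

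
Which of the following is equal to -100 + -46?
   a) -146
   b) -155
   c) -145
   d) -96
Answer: a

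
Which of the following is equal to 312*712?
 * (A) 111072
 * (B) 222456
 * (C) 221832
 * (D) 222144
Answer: D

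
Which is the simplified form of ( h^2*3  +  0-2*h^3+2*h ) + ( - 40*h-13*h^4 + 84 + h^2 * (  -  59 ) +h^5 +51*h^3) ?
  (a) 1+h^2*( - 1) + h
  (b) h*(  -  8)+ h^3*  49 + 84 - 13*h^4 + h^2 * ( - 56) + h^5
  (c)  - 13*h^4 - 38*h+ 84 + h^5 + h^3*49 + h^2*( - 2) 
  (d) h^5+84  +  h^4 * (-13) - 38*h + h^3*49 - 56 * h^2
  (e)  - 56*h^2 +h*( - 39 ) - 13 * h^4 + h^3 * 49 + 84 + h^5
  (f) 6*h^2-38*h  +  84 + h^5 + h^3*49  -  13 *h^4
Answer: d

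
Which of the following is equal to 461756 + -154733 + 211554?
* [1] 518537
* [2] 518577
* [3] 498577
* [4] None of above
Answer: 2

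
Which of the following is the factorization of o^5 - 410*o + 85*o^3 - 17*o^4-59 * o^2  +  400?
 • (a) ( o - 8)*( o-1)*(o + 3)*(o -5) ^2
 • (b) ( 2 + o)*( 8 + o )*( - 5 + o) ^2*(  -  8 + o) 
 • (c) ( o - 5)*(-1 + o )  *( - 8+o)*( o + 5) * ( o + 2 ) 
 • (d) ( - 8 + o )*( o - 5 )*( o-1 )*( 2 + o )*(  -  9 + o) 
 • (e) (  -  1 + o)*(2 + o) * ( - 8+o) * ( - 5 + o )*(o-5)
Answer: e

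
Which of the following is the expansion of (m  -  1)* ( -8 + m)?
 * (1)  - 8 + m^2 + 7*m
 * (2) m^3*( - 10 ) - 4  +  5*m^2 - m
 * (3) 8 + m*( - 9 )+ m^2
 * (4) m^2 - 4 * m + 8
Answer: 3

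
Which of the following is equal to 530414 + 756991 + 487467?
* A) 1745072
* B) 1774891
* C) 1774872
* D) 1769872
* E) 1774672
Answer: C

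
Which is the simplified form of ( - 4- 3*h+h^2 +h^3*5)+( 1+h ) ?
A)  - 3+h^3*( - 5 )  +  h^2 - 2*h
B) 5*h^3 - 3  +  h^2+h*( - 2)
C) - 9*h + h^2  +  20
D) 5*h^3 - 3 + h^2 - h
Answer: B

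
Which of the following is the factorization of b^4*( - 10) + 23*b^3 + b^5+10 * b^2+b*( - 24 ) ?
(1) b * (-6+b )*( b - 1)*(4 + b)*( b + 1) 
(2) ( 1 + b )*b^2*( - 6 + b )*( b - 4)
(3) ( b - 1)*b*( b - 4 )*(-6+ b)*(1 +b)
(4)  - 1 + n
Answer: 3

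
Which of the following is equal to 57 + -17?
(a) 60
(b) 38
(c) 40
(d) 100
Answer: c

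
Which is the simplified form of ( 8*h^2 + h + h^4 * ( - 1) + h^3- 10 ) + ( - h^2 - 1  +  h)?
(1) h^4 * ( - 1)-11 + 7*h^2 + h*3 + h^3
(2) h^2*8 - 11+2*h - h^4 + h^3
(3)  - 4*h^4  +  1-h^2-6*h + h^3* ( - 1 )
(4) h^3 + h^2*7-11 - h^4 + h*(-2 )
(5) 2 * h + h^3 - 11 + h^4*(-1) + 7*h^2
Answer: 5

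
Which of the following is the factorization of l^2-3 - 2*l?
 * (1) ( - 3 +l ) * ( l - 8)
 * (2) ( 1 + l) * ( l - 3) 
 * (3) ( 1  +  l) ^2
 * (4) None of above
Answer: 2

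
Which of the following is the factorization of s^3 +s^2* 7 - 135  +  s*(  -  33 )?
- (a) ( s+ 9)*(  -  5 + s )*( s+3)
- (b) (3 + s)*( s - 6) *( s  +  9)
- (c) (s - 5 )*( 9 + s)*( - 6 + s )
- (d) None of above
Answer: a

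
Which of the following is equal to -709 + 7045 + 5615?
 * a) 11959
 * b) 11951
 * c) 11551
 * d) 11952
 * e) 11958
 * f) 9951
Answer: b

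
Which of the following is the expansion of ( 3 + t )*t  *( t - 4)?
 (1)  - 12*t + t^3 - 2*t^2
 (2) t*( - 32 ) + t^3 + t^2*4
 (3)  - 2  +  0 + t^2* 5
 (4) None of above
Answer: 4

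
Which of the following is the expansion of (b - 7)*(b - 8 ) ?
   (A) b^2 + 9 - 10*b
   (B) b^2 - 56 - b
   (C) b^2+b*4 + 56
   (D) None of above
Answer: D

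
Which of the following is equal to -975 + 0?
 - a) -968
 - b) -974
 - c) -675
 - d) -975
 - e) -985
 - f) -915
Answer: d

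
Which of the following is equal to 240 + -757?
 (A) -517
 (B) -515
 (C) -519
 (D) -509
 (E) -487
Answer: A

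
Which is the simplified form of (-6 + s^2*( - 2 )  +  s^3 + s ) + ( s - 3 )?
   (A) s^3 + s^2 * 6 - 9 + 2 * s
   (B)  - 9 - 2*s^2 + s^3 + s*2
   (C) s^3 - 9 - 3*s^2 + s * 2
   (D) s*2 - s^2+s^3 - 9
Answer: B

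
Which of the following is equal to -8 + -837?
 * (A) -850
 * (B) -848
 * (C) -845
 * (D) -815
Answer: C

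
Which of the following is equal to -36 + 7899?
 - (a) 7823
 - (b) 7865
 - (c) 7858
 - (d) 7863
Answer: d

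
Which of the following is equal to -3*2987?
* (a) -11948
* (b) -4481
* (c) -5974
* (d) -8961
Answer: d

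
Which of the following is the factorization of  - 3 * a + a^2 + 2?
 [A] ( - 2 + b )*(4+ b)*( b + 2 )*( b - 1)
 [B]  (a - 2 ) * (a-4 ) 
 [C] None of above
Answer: C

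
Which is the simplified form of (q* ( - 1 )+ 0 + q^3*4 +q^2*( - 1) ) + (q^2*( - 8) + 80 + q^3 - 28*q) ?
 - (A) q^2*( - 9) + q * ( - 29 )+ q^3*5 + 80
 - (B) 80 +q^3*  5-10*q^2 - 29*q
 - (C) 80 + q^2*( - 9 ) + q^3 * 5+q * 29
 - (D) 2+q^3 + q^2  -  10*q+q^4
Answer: A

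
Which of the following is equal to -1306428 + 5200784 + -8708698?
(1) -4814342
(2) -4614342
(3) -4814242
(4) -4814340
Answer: 1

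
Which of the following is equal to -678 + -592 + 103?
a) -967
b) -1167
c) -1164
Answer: b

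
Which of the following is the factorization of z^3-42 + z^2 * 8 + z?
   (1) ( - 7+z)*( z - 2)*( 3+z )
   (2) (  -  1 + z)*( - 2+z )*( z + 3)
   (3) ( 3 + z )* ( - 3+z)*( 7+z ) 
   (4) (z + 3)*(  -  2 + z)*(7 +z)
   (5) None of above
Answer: 4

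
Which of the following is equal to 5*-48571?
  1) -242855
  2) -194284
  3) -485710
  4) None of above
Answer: 1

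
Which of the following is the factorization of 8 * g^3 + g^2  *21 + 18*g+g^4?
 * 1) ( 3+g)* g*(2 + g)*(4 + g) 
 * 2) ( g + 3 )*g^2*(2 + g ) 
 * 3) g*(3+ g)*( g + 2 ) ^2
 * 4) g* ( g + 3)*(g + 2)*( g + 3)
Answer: 4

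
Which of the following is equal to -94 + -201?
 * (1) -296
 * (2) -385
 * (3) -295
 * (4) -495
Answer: 3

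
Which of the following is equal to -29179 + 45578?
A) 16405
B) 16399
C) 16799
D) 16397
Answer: B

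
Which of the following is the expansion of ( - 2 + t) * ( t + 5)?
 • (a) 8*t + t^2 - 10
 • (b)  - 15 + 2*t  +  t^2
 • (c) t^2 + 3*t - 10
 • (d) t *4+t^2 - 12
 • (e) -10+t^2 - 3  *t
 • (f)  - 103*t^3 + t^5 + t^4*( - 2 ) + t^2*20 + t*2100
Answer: c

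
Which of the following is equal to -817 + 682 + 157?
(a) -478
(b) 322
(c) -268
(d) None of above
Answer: d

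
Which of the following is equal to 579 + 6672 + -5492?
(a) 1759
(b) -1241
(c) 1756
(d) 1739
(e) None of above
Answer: a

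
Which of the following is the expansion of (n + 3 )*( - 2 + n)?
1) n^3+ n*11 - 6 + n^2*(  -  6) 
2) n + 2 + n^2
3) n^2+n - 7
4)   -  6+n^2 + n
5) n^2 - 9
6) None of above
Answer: 4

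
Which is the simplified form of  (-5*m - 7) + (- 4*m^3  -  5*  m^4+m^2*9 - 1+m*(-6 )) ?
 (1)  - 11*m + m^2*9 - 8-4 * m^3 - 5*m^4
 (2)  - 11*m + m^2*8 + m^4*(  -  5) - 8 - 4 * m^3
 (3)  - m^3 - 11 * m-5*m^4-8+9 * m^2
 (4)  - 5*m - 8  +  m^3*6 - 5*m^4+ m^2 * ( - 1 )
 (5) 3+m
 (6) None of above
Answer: 1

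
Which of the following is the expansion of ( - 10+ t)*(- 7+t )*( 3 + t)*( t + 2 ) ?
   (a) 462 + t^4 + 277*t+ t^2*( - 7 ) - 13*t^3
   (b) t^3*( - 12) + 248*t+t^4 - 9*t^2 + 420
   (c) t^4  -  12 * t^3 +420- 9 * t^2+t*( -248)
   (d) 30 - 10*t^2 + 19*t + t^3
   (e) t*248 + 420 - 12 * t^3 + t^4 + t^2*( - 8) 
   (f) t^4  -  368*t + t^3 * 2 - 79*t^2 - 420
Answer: b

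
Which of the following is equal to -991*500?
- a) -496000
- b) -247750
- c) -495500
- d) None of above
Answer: c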